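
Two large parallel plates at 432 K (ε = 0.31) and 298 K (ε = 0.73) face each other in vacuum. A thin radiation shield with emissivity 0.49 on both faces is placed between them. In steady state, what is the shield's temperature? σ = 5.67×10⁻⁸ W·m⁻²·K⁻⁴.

In steady state the net flux on the hot side equals that on the cold side.
σ(T₁⁴−T_s⁴)/D₁ = σ(T_s⁴−T₂⁴)/D₂, with D₁ = 1/ε₁+1/ε_s−1 = 4.267, D₂ = 1/ε_s+1/ε₂−1 = 2.411.
Solve for T_s⁴: T_s⁴ = (D₂·T₁⁴ + D₁·T₂⁴)/(D₁+D₂) = 1.761×10¹⁰ K⁴.

T_s ≈ 364 K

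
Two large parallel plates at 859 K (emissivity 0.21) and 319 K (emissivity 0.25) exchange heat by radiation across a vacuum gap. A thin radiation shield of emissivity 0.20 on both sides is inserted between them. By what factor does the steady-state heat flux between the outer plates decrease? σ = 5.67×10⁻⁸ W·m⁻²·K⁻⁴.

Without shield: q₀ = σΔ(T⁴)/(1/ε₁+1/ε₂−1) with denominator 7.762.
With shield the two gaps are in series; the resistances add: (1/ε₁+1/ε_s−1)+(1/ε_s+1/ε₂−1) = 8.762+8.000 = 16.76.
Heat-flux ratio q₀/q = 16.76/7.762.

factor ≈ 2.16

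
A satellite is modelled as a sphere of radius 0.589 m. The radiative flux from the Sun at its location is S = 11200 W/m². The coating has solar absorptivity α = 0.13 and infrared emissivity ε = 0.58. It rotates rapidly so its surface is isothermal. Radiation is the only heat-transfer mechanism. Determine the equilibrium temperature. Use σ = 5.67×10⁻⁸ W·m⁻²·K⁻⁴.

T ≈ 324 K

At equilibrium, absorbed power = emitted power.
Absorbing cross-section = πr² = 1.090 m²; emitting surface = 4πr² = 4.360 m² (ratio 4).
αS·A_cross = εσ·A_surf·T⁴  ⇒  T⁴ = αS/(ε·4σ).
T⁴ = 0.130·11200/(0.58·4·5.67×10⁻⁸) = 1.107×10¹⁰ K⁴.
T = (1.107×10¹⁰)^(1/4).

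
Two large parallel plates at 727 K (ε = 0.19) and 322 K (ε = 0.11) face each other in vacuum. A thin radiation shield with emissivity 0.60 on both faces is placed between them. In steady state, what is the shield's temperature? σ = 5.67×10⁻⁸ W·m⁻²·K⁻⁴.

In steady state the net flux on the hot side equals that on the cold side.
σ(T₁⁴−T_s⁴)/D₁ = σ(T_s⁴−T₂⁴)/D₂, with D₁ = 1/ε₁+1/ε_s−1 = 5.930, D₂ = 1/ε_s+1/ε₂−1 = 9.758.
Solve for T_s⁴: T_s⁴ = (D₂·T₁⁴ + D₁·T₂⁴)/(D₁+D₂) = 1.778×10¹¹ K⁴.

T_s ≈ 649 K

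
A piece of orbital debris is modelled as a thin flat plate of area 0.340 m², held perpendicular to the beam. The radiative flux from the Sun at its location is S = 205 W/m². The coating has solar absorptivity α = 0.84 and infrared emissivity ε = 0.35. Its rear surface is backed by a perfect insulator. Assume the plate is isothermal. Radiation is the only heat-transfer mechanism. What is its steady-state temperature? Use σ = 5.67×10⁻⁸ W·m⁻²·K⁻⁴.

T ≈ 305 K

At equilibrium, absorbed power = emitted power.
Absorbing cross-section = A = 0.3400 m²; emitting surface = A = 0.3400 m² (ratio 1).
αS·A_cross = εσ·A_surf·T⁴  ⇒  T⁴ = αS/(ε·1σ).
T⁴ = 0.840·205/(0.35·1·5.67×10⁻⁸) = 8.677×10⁹ K⁴.
T = (8.677×10⁹)^(1/4).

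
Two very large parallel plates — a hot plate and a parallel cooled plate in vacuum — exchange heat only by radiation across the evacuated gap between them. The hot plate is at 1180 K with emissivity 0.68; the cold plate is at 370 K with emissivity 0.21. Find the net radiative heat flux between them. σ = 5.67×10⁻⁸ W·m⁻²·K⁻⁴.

For two infinite grey parallel plates, q = σ(T₁⁴ − T₂⁴)/(1/ε₁ + 1/ε₂ − 1).
T₁⁴ − T₂⁴ = 1.939×10¹² − 1.874×10¹⁰ = 1.920×10¹² K⁴.
1/ε₁ + 1/ε₂ − 1 = 1.471 + 4.762 − 1 = 5.232.
q = 5.67×10⁻⁸ × 1.920×10¹² / 5.232.

q ≈ 20800 W/m²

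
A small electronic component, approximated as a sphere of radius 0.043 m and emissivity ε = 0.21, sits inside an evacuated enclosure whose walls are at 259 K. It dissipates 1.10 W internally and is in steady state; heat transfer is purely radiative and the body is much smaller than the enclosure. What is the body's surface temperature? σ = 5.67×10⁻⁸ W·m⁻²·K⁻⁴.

T ≈ 303 K

For a small grey body in a large enclosure, net radiated power = εσA(T⁴ − T_w⁴).
Steady state: P = εσA(T⁴ − T_w⁴) with A = 4πr² = 0.02324 m².
T⁴ = P/(εσA) + T_w⁴ = 1.10/(0.21·5.67×10⁻⁸·0.02324) + (259)⁴
    = 3.976×10⁹ + 4.500×10⁹ = 8.476×10⁹ K⁴.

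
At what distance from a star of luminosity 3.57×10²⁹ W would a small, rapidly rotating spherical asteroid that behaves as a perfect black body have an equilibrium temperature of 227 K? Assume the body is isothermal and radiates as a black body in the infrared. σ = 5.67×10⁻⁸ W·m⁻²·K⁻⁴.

d ≈ 6.87×10¹² m

For an isothermal black-emitting sphere, (1−a)S·πr² = σ·4πr²·T⁴ ⇒ S = 4σT⁴/(1−a).
S = 4·5.67×10⁻⁸·(227)⁴/1.00 = 602.2 W/m².
Flux falls as S = L/(4πd²), so d = √(L/(4πS)) = √(3.57×10²⁹/(4π·602.2)).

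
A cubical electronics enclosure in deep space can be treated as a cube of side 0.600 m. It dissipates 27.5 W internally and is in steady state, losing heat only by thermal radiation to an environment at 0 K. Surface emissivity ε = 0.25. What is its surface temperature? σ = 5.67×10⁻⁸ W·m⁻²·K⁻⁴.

Steady state: internal power = radiated power, P = εσA T⁴.
Radiating area A = 6L² = 2.160 m².
T⁴ = P/(εσA) = 27.5/(0.25·5.67×10⁻⁸·2.160) = 8.982×10⁸ K⁴.
T = (8.982×10⁸)^(1/4).

T ≈ 173 K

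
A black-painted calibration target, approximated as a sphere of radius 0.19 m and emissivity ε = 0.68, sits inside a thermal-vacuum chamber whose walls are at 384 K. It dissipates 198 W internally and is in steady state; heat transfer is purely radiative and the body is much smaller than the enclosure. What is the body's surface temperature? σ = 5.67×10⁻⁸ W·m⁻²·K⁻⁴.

For a small grey body in a large enclosure, net radiated power = εσA(T⁴ − T_w⁴).
Steady state: P = εσA(T⁴ − T_w⁴) with A = 4πr² = 0.4536 m².
T⁴ = P/(εσA) + T_w⁴ = 198/(0.68·5.67×10⁻⁸·0.4536) + (384)⁴
    = 1.132×10¹⁰ + 2.174×10¹⁰ = 3.306×10¹⁰ K⁴.

T ≈ 426 K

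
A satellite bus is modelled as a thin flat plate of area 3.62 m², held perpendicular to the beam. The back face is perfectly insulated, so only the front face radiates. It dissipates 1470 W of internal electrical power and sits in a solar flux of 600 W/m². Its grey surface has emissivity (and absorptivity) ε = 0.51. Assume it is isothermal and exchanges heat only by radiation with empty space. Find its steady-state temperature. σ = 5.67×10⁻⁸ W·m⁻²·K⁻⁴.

T ≈ 396 K

At steady state, absorbed solar power + internal power = radiated power.
Absorbed: α·S·A_cross = 0.51·600·3.620 = 1108 W (cross-section A).
Total input = 1108 + 1470 = 2578 W.
Radiated: εσ·A_surf·T⁴ with A_surf = A = 3.620 m².
T⁴ = 2578/(0.51·5.67×10⁻⁸·3.620) = 2.462×10¹⁰ K⁴.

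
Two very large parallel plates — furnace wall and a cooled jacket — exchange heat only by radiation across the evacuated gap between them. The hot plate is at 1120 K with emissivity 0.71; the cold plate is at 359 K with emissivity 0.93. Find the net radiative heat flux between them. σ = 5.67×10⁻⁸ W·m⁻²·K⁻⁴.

q ≈ 59500 W/m²

For two infinite grey parallel plates, q = σ(T₁⁴ − T₂⁴)/(1/ε₁ + 1/ε₂ − 1).
T₁⁴ − T₂⁴ = 1.574×10¹² − 1.661×10¹⁰ = 1.557×10¹² K⁴.
1/ε₁ + 1/ε₂ − 1 = 1.408 + 1.075 − 1 = 1.484.
q = 5.67×10⁻⁸ × 1.557×10¹² / 1.484.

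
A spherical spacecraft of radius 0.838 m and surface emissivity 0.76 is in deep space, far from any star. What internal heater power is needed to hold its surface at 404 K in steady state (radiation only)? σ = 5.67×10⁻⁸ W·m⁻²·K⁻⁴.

P ≈ 10100 W

P = εσ·4πr²·T⁴.
4πr² = 8.825 m²; T⁴ = 2.664×10¹⁰ K⁴.
P = 0.76·5.67×10⁻⁸·8.825·2.664×10¹⁰.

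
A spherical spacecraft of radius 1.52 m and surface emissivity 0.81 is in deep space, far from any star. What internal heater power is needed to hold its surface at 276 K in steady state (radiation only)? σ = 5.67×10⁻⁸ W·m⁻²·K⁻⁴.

P ≈ 7740 W

P = εσ·4πr²·T⁴.
4πr² = 29.03 m²; T⁴ = 5.803×10⁹ K⁴.
P = 0.81·5.67×10⁻⁸·29.03·5.803×10⁹.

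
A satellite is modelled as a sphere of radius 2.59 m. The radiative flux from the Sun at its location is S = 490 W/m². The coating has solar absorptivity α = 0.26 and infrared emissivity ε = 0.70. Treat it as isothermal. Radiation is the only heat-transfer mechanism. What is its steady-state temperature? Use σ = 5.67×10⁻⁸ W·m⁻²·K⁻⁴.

At equilibrium, absorbed power = emitted power.
Absorbing cross-section = πr² = 21.07 m²; emitting surface = 4πr² = 84.30 m² (ratio 4).
αS·A_cross = εσ·A_surf·T⁴  ⇒  T⁴ = αS/(ε·4σ).
T⁴ = 0.260·490/(0.70·4·5.67×10⁻⁸) = 8.025×10⁸ K⁴.
T = (8.025×10⁸)^(1/4).

T ≈ 168 K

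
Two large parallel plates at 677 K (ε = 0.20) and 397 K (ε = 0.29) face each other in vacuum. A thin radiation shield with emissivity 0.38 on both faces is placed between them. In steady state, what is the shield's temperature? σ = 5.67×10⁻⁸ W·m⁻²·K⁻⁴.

T_s ≈ 569 K

In steady state the net flux on the hot side equals that on the cold side.
σ(T₁⁴−T_s⁴)/D₁ = σ(T_s⁴−T₂⁴)/D₂, with D₁ = 1/ε₁+1/ε_s−1 = 6.632, D₂ = 1/ε_s+1/ε₂−1 = 5.080.
Solve for T_s⁴: T_s⁴ = (D₂·T₁⁴ + D₁·T₂⁴)/(D₁+D₂) = 1.052×10¹¹ K⁴.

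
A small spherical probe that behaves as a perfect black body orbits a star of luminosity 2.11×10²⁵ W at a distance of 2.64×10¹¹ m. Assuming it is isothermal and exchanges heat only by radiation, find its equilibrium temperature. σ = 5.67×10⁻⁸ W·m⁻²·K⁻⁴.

First find the stellar flux at distance d: S = L/(4πd²) = 2.11×10²⁵/(4π·(2.64×10¹¹)²) = 24.09 W/m².
For an isothermal sphere, absorbed (1−a)S·πr² = emitted σ·4πr²·T⁴, so T⁴ = (1−a)S/(4σ).
T⁴ = 1.00·24.09/(4·5.67×10⁻⁸) = 1.062×10⁸ K⁴.

T ≈ 102 K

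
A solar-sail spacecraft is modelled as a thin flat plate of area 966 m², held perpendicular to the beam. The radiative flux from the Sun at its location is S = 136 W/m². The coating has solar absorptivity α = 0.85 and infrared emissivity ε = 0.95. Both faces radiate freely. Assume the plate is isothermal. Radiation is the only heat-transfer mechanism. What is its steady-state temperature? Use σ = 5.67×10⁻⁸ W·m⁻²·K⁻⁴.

T ≈ 181 K

At equilibrium, absorbed power = emitted power.
Absorbing cross-section = A = 966.0 m²; emitting surface = 2A = 1932 m² (ratio 2).
αS·A_cross = εσ·A_surf·T⁴  ⇒  T⁴ = αS/(ε·2σ).
T⁴ = 0.850·136/(0.95·2·5.67×10⁻⁸) = 1.073×10⁹ K⁴.
T = (1.073×10⁹)^(1/4).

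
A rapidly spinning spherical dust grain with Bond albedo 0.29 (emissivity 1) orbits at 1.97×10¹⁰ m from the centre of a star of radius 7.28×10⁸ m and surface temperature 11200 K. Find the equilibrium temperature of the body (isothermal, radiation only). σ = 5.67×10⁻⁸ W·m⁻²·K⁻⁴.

T ≈ 1400 K

The star's surface emits σT_*⁴; at distance d the flux is S = σT_*⁴(R_*/d)².
S = 5.67×10⁻⁸·(11200)⁴·(7.28×10⁸/1.97×10¹⁰)² = 1.218×10⁶ W/m².
For an isothermal sphere T⁴ = (1−a)S/(4σ) = 3.814×10¹² K⁴.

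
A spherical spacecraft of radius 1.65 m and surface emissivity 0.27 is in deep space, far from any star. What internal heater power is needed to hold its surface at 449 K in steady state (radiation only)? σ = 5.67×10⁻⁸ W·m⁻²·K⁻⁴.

P = εσ·4πr²·T⁴.
4πr² = 34.21 m²; T⁴ = 4.064×10¹⁰ K⁴.
P = 0.27·5.67×10⁻⁸·34.21·4.064×10¹⁰.

P ≈ 21300 W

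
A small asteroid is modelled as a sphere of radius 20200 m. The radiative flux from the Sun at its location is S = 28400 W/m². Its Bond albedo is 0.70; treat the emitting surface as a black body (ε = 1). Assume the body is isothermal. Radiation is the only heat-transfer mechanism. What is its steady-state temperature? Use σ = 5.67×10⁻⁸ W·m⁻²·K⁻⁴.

T ≈ 440 K

At equilibrium, absorbed power = emitted power.
Absorbing cross-section = πr² = 1.282×10⁹ m²; emitting surface = 4πr² = 5.128×10⁹ m² (ratio 4).
(1−a)S·A_cross = εσ·A_surf·T⁴  ⇒  T⁴ = (1−a)S/(4σ).
T⁴ = 0.300·28400/(4·5.67×10⁻⁸) = 3.757×10¹⁰ K⁴.
T = (3.757×10¹⁰)^(1/4).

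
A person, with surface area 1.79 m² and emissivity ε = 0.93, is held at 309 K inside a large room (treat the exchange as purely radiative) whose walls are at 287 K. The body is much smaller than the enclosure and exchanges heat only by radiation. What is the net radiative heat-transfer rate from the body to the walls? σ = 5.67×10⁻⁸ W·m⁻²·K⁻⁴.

P_net ≈ 220 W

For a small grey body in a large enclosure: P_net = εσA(T_body⁴ − T_wall⁴).
A = 1.79 m²; T_body⁴ − T_wall⁴ = 9.117×10⁹ − 6.785×10⁹ = 2.332×10⁹ K⁴.
|P_net| = 0.93·5.67×10⁻⁸·1.790·2.332×10⁹.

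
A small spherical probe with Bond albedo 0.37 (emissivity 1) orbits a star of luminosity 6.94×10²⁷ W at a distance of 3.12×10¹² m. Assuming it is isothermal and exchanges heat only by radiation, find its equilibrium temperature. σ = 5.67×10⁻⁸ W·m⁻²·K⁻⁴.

T ≈ 112 K

First find the stellar flux at distance d: S = L/(4πd²) = 6.94×10²⁷/(4π·(3.12×10¹²)²) = 56.73 W/m².
For an isothermal sphere, absorbed (1−a)S·πr² = emitted σ·4πr²·T⁴, so T⁴ = (1−a)S/(4σ).
T⁴ = 0.630·56.73/(4·5.67×10⁻⁸) = 1.576×10⁸ K⁴.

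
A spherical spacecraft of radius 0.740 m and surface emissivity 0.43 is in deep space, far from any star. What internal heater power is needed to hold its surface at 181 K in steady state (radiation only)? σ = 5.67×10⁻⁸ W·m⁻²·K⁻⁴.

P = εσ·4πr²·T⁴.
4πr² = 6.881 m²; T⁴ = 1.073×10⁹ K⁴.
P = 0.43·5.67×10⁻⁸·6.881·1.073×10⁹.

P ≈ 180 W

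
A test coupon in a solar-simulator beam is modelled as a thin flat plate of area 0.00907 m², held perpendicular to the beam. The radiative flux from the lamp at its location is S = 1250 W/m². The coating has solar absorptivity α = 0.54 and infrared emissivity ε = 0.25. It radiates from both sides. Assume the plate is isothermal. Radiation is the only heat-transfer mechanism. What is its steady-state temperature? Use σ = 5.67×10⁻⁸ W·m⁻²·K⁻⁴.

T ≈ 393 K

At equilibrium, absorbed power = emitted power.
Absorbing cross-section = A = 0.009070 m²; emitting surface = 2A = 0.01814 m² (ratio 2).
αS·A_cross = εσ·A_surf·T⁴  ⇒  T⁴ = αS/(ε·2σ).
T⁴ = 0.540·1250/(0.25·2·5.67×10⁻⁸) = 2.381×10¹⁰ K⁴.
T = (2.381×10¹⁰)^(1/4).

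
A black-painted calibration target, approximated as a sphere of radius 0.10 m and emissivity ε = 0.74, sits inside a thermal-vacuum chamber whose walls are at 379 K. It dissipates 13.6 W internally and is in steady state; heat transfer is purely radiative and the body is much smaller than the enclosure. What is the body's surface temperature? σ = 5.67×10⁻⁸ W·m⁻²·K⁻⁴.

For a small grey body in a large enclosure, net radiated power = εσA(T⁴ − T_w⁴).
Steady state: P = εσA(T⁴ − T_w⁴) with A = 4πr² = 0.1257 m².
T⁴ = P/(εσA) + T_w⁴ = 13.6/(0.74·5.67×10⁻⁸·0.1257) + (379)⁴
    = 2.579×10⁹ + 2.063×10¹⁰ = 2.321×10¹⁰ K⁴.

T ≈ 390 K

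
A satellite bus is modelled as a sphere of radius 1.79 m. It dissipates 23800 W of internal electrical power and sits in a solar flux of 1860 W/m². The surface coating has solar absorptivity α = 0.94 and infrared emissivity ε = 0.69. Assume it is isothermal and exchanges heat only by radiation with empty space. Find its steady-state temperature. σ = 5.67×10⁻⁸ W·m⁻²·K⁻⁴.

T ≈ 403 K

At steady state, absorbed solar power + internal power = radiated power.
Absorbed: α·S·A_cross = 0.94·1860·10.07 = 17600 W (cross-section πr²).
Total input = 17600 + 23800 = 41400 W.
Radiated: εσ·A_surf·T⁴ with A_surf = 4πr² = 40.26 m².
T⁴ = 41400/(0.69·5.67×10⁻⁸·40.26) = 2.628×10¹⁰ K⁴.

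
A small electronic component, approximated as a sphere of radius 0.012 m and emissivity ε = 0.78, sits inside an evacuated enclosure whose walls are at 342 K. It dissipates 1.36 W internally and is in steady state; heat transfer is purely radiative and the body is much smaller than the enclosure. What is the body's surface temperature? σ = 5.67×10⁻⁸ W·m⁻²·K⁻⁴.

For a small grey body in a large enclosure, net radiated power = εσA(T⁴ − T_w⁴).
Steady state: P = εσA(T⁴ − T_w⁴) with A = 4πr² = 0.001810 m².
T⁴ = P/(εσA) + T_w⁴ = 1.36/(0.78·5.67×10⁻⁸·0.001810) + (342)⁴
    = 1.699×10¹⁰ + 1.368×10¹⁰ = 3.067×10¹⁰ K⁴.

T ≈ 418 K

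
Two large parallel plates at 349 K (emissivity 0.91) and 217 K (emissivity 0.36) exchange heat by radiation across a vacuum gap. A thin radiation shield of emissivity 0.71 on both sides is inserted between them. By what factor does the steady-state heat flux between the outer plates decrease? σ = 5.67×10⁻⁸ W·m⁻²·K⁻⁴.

Without shield: q₀ = σΔ(T⁴)/(1/ε₁+1/ε₂−1) with denominator 2.877.
With shield the two gaps are in series; the resistances add: (1/ε₁+1/ε_s−1)+(1/ε_s+1/ε₂−1) = 1.507+3.186 = 4.694.
Heat-flux ratio q₀/q = 4.694/2.877.

factor ≈ 1.63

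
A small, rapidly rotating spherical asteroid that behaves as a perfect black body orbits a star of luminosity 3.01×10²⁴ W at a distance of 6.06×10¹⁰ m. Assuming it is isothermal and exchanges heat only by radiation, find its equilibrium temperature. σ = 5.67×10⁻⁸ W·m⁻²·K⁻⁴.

T ≈ 130 K

First find the stellar flux at distance d: S = L/(4πd²) = 3.01×10²⁴/(4π·(6.06×10¹⁰)²) = 65.22 W/m².
For an isothermal sphere, absorbed (1−a)S·πr² = emitted σ·4πr²·T⁴, so T⁴ = (1−a)S/(4σ).
T⁴ = 1.00·65.22/(4·5.67×10⁻⁸) = 2.876×10⁸ K⁴.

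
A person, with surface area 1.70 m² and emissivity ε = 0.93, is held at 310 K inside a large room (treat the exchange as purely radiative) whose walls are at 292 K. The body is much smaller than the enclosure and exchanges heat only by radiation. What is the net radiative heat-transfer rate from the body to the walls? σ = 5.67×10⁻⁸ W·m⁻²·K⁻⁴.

For a small grey body in a large enclosure: P_net = εσA(T_body⁴ − T_wall⁴).
A = 1.70 m²; T_body⁴ − T_wall⁴ = 9.235×10⁹ − 7.270×10⁹ = 1.965×10⁹ K⁴.
|P_net| = 0.93·5.67×10⁻⁸·1.700·1.965×10⁹.

P_net ≈ 176 W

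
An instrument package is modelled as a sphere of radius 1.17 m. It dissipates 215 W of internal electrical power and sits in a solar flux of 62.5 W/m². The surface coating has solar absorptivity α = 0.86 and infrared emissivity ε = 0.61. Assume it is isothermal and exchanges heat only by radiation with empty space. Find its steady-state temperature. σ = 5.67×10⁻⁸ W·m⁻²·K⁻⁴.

T ≈ 165 K

At steady state, absorbed solar power + internal power = radiated power.
Absorbed: α·S·A_cross = 0.86·62.5·4.301 = 231.2 W (cross-section πr²).
Total input = 231.2 + 215 = 446.2 W.
Radiated: εσ·A_surf·T⁴ with A_surf = 4πr² = 17.20 m².
T⁴ = 446.2/(0.61·5.67×10⁻⁸·17.20) = 7.499×10⁸ K⁴.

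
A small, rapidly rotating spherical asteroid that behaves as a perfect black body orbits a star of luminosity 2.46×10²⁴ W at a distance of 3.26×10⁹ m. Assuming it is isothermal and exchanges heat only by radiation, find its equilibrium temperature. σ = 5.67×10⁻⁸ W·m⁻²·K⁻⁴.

First find the stellar flux at distance d: S = L/(4πd²) = 2.46×10²⁴/(4π·(3.26×10⁹)²) = 18420 W/m².
For an isothermal sphere, absorbed (1−a)S·πr² = emitted σ·4πr²·T⁴, so T⁴ = (1−a)S/(4σ).
T⁴ = 1.00·18420/(4·5.67×10⁻⁸) = 8.122×10¹⁰ K⁴.

T ≈ 534 K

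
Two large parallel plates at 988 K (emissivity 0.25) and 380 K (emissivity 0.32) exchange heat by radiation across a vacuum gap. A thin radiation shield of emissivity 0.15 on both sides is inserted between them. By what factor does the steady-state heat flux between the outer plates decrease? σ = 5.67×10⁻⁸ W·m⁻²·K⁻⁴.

Without shield: q₀ = σΔ(T⁴)/(1/ε₁+1/ε₂−1) with denominator 6.125.
With shield the two gaps are in series; the resistances add: (1/ε₁+1/ε_s−1)+(1/ε_s+1/ε₂−1) = 9.667+8.792 = 18.46.
Heat-flux ratio q₀/q = 18.46/6.125.

factor ≈ 3.01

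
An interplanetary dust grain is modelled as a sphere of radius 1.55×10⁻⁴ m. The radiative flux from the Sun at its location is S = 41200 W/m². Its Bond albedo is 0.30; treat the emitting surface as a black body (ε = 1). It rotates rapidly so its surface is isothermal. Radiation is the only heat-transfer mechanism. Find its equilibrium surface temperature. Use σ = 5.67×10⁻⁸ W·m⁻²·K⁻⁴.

At equilibrium, absorbed power = emitted power.
Absorbing cross-section = πr² = 7.548×10⁻⁸ m²; emitting surface = 4πr² = 3.019×10⁻⁷ m² (ratio 4).
(1−a)S·A_cross = εσ·A_surf·T⁴  ⇒  T⁴ = (1−a)S/(4σ).
T⁴ = 0.700·41200/(4·5.67×10⁻⁸) = 1.272×10¹¹ K⁴.
T = (1.272×10¹¹)^(1/4).

T ≈ 597 K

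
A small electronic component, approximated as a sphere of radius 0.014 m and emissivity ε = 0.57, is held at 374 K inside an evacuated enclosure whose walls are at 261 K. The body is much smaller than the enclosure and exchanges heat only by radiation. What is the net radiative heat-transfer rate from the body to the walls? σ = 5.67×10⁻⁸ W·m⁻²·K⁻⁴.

For a small grey body in a large enclosure: P_net = εσA(T_body⁴ − T_wall⁴).
A = 4πr² = 0.002463 m²; T_body⁴ − T_wall⁴ = 1.957×10¹⁰ − 4.640×10⁹ = 1.492×10¹⁰ K⁴.
|P_net| = 0.57·5.67×10⁻⁸·0.002463·1.492×10¹⁰.

P_net ≈ 1.19 W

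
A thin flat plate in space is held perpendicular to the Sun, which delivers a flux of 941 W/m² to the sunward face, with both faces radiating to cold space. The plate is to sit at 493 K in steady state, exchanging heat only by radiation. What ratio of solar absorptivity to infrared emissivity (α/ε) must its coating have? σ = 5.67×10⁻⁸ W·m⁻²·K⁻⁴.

Balance: αS·A = εσ·2A·T⁴ ⇒ α/ε = 2σT⁴/S.
α/ε = 2·5.67×10⁻⁸·(493)⁴/941 = 2·5.67×10⁻⁸·5.907×10¹⁰/941.

α/ε ≈ 7.12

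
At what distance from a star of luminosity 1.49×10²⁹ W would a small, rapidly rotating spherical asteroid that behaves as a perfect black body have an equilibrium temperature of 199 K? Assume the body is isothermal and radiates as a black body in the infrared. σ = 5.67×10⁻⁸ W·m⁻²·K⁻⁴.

d ≈ 5.77×10¹² m

For an isothermal black-emitting sphere, (1−a)S·πr² = σ·4πr²·T⁴ ⇒ S = 4σT⁴/(1−a).
S = 4·5.67×10⁻⁸·(199)⁴/1.00 = 355.7 W/m².
Flux falls as S = L/(4πd²), so d = √(L/(4πS)) = √(1.49×10²⁹/(4π·355.7)).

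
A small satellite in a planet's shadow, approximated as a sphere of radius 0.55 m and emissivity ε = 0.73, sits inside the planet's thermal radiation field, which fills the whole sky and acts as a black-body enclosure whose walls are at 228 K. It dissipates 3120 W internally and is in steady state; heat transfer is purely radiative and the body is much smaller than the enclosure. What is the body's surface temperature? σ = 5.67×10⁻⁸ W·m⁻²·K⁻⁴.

For a small grey body in a large enclosure, net radiated power = εσA(T⁴ − T_w⁴).
Steady state: P = εσA(T⁴ − T_w⁴) with A = 4πr² = 3.801 m².
T⁴ = P/(εσA) + T_w⁴ = 3120/(0.73·5.67×10⁻⁸·3.801) + (228)⁴
    = 1.983×10¹⁰ + 2.702×10⁹ = 2.253×10¹⁰ K⁴.

T ≈ 387 K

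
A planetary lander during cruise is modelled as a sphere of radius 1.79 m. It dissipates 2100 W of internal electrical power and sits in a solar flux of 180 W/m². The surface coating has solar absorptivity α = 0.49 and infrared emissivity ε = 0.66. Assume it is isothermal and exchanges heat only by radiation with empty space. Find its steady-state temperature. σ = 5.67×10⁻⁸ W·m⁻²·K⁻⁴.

T ≈ 211 K

At steady state, absorbed solar power + internal power = radiated power.
Absorbed: α·S·A_cross = 0.49·180·10.07 = 887.8 W (cross-section πr²).
Total input = 887.8 + 2100 = 2988 W.
Radiated: εσ·A_surf·T⁴ with A_surf = 4πr² = 40.26 m².
T⁴ = 2988/(0.66·5.67×10⁻⁸·40.26) = 1.983×10⁹ K⁴.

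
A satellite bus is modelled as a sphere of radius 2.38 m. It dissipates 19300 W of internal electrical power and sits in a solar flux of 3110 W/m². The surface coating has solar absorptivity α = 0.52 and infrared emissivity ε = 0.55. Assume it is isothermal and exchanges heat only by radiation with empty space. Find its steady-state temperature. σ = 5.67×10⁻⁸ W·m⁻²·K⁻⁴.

T ≈ 384 K

At steady state, absorbed solar power + internal power = radiated power.
Absorbed: α·S·A_cross = 0.52·3110·17.80 = 28780 W (cross-section πr²).
Total input = 28780 + 19300 = 48080 W.
Radiated: εσ·A_surf·T⁴ with A_surf = 4πr² = 71.18 m².
T⁴ = 48080/(0.55·5.67×10⁻⁸·71.18) = 2.166×10¹⁰ K⁴.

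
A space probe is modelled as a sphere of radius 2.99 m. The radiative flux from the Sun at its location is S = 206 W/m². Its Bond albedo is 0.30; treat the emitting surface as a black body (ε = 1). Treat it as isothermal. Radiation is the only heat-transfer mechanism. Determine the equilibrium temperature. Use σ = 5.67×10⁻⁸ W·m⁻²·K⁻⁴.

T ≈ 159 K

At equilibrium, absorbed power = emitted power.
Absorbing cross-section = πr² = 28.09 m²; emitting surface = 4πr² = 112.3 m² (ratio 4).
(1−a)S·A_cross = εσ·A_surf·T⁴  ⇒  T⁴ = (1−a)S/(4σ).
T⁴ = 0.700·206/(4·5.67×10⁻⁸) = 6.358×10⁸ K⁴.
T = (6.358×10⁸)^(1/4).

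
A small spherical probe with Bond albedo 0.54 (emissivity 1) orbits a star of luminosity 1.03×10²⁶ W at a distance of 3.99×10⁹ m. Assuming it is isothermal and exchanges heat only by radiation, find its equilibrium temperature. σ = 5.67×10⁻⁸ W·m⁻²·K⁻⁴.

T ≈ 1010 K

First find the stellar flux at distance d: S = L/(4πd²) = 1.03×10²⁶/(4π·(3.99×10⁹)²) = 5.149×10⁵ W/m².
For an isothermal sphere, absorbed (1−a)S·πr² = emitted σ·4πr²·T⁴, so T⁴ = (1−a)S/(4σ).
T⁴ = 0.460·5.149×10⁵/(4·5.67×10⁻⁸) = 1.044×10¹² K⁴.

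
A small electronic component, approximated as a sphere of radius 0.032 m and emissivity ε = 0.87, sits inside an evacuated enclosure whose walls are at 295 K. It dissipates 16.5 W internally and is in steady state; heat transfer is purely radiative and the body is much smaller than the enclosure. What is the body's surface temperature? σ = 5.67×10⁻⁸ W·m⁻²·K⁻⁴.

For a small grey body in a large enclosure, net radiated power = εσA(T⁴ − T_w⁴).
Steady state: P = εσA(T⁴ − T_w⁴) with A = 4πr² = 0.01287 m².
T⁴ = P/(εσA) + T_w⁴ = 16.5/(0.87·5.67×10⁻⁸·0.01287) + (295)⁴
    = 2.599×10¹⁰ + 7.573×10⁹ = 3.357×10¹⁰ K⁴.

T ≈ 428 K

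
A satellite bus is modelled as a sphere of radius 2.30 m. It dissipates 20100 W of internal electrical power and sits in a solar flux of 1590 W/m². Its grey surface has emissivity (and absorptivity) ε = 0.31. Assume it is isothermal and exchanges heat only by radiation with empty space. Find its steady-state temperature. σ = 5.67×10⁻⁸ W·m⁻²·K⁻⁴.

T ≈ 394 K

At steady state, absorbed solar power + internal power = radiated power.
Absorbed: α·S·A_cross = 0.31·1590·16.62 = 8192 W (cross-section πr²).
Total input = 8192 + 20100 = 28290 W.
Radiated: εσ·A_surf·T⁴ with A_surf = 4πr² = 66.48 m².
T⁴ = 28290/(0.31·5.67×10⁻⁸·66.48) = 2.421×10¹⁰ K⁴.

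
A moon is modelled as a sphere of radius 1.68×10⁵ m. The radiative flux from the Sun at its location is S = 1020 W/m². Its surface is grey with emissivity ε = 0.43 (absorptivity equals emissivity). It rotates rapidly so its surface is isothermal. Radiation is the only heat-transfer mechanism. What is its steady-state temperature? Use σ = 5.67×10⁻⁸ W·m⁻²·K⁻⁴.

T ≈ 259 K

At equilibrium, absorbed power = emitted power.
Absorbing cross-section = πr² = 8.867×10¹⁰ m²; emitting surface = 4πr² = 3.547×10¹¹ m² (ratio 4).
εS·A_cross = εσ·A_surf·T⁴  ⇒  T⁴ = S/(4σ)   (ε cancels).
T⁴ = 1020/(4·5.67×10⁻⁸) = 4.497×10⁹ K⁴.
T = (4.497×10⁹)^(1/4).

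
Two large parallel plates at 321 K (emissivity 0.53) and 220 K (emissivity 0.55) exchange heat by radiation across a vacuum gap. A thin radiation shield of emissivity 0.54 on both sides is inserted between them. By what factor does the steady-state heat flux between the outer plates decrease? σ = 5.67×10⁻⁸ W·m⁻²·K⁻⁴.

factor ≈ 2.00

Without shield: q₀ = σΔ(T⁴)/(1/ε₁+1/ε₂−1) with denominator 2.705.
With shield the two gaps are in series; the resistances add: (1/ε₁+1/ε_s−1)+(1/ε_s+1/ε₂−1) = 2.739+2.670 = 5.409.
Heat-flux ratio q₀/q = 5.409/2.705.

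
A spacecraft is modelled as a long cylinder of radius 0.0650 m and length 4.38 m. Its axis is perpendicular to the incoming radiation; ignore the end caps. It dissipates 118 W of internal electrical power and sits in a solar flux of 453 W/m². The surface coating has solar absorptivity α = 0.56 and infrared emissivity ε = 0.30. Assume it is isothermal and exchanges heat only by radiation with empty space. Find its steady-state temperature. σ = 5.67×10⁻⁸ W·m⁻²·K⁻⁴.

T ≈ 305 K

At steady state, absorbed solar power + internal power = radiated power.
Absorbed: α·S·A_cross = 0.56·453·0.5694 = 144.4 W (cross-section 2rL).
Total input = 144.4 + 118 = 262.4 W.
Radiated: εσ·A_surf·T⁴ with A_surf = 2πrL = 1.789 m².
T⁴ = 262.4/(0.30·5.67×10⁻⁸·1.789) = 8.625×10⁹ K⁴.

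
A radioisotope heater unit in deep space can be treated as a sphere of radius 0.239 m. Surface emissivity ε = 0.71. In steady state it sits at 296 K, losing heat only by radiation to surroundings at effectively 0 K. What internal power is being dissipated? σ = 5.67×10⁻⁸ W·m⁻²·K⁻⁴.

Steady state: P = εσA T⁴.
A = 4πr² = 0.7178 m²; T⁴ = (296)⁴ = 7.677×10⁹ K⁴.
P = 0.71 × 5.67×10⁻⁸ × 0.7178 × 7.677×10⁹.

P ≈ 222 W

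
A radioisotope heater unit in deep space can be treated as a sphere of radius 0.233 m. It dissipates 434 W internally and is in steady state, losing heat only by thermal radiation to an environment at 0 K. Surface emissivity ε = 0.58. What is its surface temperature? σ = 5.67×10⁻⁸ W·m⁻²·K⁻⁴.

Steady state: internal power = radiated power, P = εσA T⁴.
Radiating area A = 4πr² = 0.6822 m².
T⁴ = P/(εσA) = 434/(0.58·5.67×10⁻⁸·0.6822) = 1.934×10¹⁰ K⁴.
T = (1.934×10¹⁰)^(1/4).

T ≈ 373 K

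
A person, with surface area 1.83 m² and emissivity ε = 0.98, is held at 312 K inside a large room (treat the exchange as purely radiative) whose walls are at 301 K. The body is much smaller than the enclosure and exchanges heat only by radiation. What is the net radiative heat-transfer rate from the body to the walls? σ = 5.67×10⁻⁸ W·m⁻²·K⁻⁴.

For a small grey body in a large enclosure: P_net = εσA(T_body⁴ − T_wall⁴).
A = 1.83 m²; T_body⁴ − T_wall⁴ = 9.476×10⁹ − 8.209×10⁹ = 1.267×10⁹ K⁴.
|P_net| = 0.98·5.67×10⁻⁸·1.830·1.267×10⁹.

P_net ≈ 129 W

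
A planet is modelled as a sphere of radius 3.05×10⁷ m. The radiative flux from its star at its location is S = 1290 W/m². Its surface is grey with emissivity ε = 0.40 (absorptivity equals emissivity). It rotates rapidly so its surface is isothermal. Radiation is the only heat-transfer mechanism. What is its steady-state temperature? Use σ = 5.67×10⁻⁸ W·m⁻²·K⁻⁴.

At equilibrium, absorbed power = emitted power.
Absorbing cross-section = πr² = 2.922×10¹⁵ m²; emitting surface = 4πr² = 1.169×10¹⁶ m² (ratio 4).
εS·A_cross = εσ·A_surf·T⁴  ⇒  T⁴ = S/(4σ)   (ε cancels).
T⁴ = 1290/(4·5.67×10⁻⁸) = 5.688×10⁹ K⁴.
T = (5.688×10⁹)^(1/4).

T ≈ 275 K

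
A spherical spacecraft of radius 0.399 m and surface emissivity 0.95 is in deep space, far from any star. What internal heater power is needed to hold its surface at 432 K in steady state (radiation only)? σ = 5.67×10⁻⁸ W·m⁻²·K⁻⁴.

P ≈ 3750 W

P = εσ·4πr²·T⁴.
4πr² = 2.001 m²; T⁴ = 3.483×10¹⁰ K⁴.
P = 0.95·5.67×10⁻⁸·2.001·3.483×10¹⁰.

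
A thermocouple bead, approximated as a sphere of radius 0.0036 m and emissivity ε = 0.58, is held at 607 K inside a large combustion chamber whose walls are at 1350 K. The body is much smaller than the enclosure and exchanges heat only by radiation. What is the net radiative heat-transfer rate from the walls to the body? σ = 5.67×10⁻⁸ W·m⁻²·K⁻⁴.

For a small grey body in a large enclosure: P_net = εσA(T_body⁴ − T_wall⁴).
A = 4πr² = 1.629×10⁻⁴ m²; T_body⁴ − T_wall⁴ = 1.358×10¹¹ − 3.322×10¹² = -3.186×10¹² K⁴.
|P_net| = 0.58·5.67×10⁻⁸·1.629×10⁻⁴·3.186×10¹².

P_net ≈ 17.1 W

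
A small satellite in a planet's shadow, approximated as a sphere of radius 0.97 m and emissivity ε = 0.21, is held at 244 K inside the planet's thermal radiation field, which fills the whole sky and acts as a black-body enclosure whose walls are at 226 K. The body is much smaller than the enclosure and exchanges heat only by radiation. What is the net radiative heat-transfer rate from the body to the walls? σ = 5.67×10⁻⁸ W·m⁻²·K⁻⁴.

For a small grey body in a large enclosure: P_net = εσA(T_body⁴ − T_wall⁴).
A = 4πr² = 11.82 m²; T_body⁴ − T_wall⁴ = 3.545×10⁹ − 2.609×10⁹ = 9.358×10⁸ K⁴.
|P_net| = 0.21·5.67×10⁻⁸·11.82·9.358×10⁸.

P_net ≈ 132 W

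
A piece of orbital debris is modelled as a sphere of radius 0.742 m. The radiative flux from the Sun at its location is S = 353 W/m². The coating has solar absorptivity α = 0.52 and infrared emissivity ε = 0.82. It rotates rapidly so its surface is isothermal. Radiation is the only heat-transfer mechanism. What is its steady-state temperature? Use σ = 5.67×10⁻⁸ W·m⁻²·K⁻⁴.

At equilibrium, absorbed power = emitted power.
Absorbing cross-section = πr² = 1.730 m²; emitting surface = 4πr² = 6.919 m² (ratio 4).
αS·A_cross = εσ·A_surf·T⁴  ⇒  T⁴ = αS/(ε·4σ).
T⁴ = 0.520·353/(0.82·4·5.67×10⁻⁸) = 9.870×10⁸ K⁴.
T = (9.870×10⁸)^(1/4).

T ≈ 177 K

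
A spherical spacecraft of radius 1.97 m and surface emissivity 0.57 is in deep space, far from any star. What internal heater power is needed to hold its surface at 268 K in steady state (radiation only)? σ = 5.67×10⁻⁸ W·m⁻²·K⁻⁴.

P ≈ 8130 W

P = εσ·4πr²·T⁴.
4πr² = 48.77 m²; T⁴ = 5.159×10⁹ K⁴.
P = 0.57·5.67×10⁻⁸·48.77·5.159×10⁹.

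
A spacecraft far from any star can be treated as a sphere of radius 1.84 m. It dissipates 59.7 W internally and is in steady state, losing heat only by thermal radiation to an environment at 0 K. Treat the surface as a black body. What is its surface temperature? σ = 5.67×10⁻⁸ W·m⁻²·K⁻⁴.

Steady state: internal power = radiated power, P = εσA T⁴.
Radiating area A = 4πr² = 42.54 m².
T⁴ = P/(εσA) = 59.7/(1.0·5.67×10⁻⁸·42.54) = 2.475×10⁷ K⁴.
T = (2.475×10⁷)^(1/4).

T ≈ 70.5 K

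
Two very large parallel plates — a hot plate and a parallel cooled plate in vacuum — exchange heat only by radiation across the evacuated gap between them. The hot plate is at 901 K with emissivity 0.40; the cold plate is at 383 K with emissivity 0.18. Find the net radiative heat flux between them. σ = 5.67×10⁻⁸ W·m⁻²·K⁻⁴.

q ≈ 5120 W/m²

For two infinite grey parallel plates, q = σ(T₁⁴ − T₂⁴)/(1/ε₁ + 1/ε₂ − 1).
T₁⁴ − T₂⁴ = 6.590×10¹¹ − 2.152×10¹⁰ = 6.375×10¹¹ K⁴.
1/ε₁ + 1/ε₂ − 1 = 2.500 + 5.556 − 1 = 7.056.
q = 5.67×10⁻⁸ × 6.375×10¹¹ / 7.056.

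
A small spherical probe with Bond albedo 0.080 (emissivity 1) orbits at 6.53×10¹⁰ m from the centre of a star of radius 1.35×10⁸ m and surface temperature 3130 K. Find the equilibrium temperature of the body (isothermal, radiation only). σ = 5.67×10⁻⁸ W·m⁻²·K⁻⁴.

The star's surface emits σT_*⁴; at distance d the flux is S = σT_*⁴(R_*/d)².
S = 5.67×10⁻⁸·(3130)⁴·(1.35×10⁸/6.53×10¹⁰)² = 23.26 W/m².
For an isothermal sphere T⁴ = (1−a)S/(4σ) = 9.435×10⁷ K⁴.

T ≈ 98.6 K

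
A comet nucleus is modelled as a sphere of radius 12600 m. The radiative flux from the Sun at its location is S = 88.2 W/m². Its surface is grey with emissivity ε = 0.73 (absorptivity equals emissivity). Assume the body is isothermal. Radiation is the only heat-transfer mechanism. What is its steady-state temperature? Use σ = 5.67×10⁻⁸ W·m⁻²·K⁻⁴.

At equilibrium, absorbed power = emitted power.
Absorbing cross-section = πr² = 4.988×10⁸ m²; emitting surface = 4πr² = 1.995×10⁹ m² (ratio 4).
εS·A_cross = εσ·A_surf·T⁴  ⇒  T⁴ = S/(4σ)   (ε cancels).
T⁴ = 88.2/(4·5.67×10⁻⁸) = 3.889×10⁸ K⁴.
T = (3.889×10⁸)^(1/4).

T ≈ 140 K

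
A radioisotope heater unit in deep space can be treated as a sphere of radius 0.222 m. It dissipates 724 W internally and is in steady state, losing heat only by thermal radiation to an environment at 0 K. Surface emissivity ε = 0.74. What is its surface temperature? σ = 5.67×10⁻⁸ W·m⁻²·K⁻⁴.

Steady state: internal power = radiated power, P = εσA T⁴.
Radiating area A = 4πr² = 0.6193 m².
T⁴ = P/(εσA) = 724/(0.74·5.67×10⁻⁸·0.6193) = 2.786×10¹⁰ K⁴.
T = (2.786×10¹⁰)^(1/4).

T ≈ 409 K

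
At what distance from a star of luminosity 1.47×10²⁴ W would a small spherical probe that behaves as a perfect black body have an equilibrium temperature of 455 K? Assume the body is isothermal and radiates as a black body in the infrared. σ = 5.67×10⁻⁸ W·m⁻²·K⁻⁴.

d ≈ 3.47×10⁹ m

For an isothermal black-emitting sphere, (1−a)S·πr² = σ·4πr²·T⁴ ⇒ S = 4σT⁴/(1−a).
S = 4·5.67×10⁻⁸·(455)⁴/1.00 = 9721 W/m².
Flux falls as S = L/(4πd²), so d = √(L/(4πS)) = √(1.47×10²⁴/(4π·9721)).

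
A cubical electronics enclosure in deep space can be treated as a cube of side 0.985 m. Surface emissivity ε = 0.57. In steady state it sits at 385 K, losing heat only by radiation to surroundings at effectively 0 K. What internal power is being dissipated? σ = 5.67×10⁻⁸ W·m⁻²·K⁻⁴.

Steady state: P = εσA T⁴.
A = 6L² = 5.821 m²; T⁴ = (385)⁴ = 2.197×10¹⁰ K⁴.
P = 0.57 × 5.67×10⁻⁸ × 5.821 × 2.197×10¹⁰.

P ≈ 4130 W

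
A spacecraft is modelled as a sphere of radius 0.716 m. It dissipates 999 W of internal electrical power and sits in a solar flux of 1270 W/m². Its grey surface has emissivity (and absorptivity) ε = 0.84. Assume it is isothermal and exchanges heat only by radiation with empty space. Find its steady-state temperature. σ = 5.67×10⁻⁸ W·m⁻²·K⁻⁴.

T ≈ 307 K

At steady state, absorbed solar power + internal power = radiated power.
Absorbed: α·S·A_cross = 0.84·1270·1.611 = 1718 W (cross-section πr²).
Total input = 1718 + 999 = 2717 W.
Radiated: εσ·A_surf·T⁴ with A_surf = 4πr² = 6.442 m².
T⁴ = 2717/(0.84·5.67×10⁻⁸·6.442) = 8.856×10⁹ K⁴.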